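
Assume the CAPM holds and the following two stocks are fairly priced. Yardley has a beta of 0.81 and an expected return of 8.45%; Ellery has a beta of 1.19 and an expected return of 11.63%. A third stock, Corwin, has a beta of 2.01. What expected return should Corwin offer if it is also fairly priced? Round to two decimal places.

MRP (SML slope) = (11.63% − 8.45%) / (1.19 − 0.81) = 3.18% / 0.38 = 8.3684%
R_f (intercept) = 8.45% − 0.81 × 8.3684% = 1.6716%
E(R_Corwin) = R_f + β × MRP = 1.6716% + 2.01 × 8.3684% = 18.49%

18.49%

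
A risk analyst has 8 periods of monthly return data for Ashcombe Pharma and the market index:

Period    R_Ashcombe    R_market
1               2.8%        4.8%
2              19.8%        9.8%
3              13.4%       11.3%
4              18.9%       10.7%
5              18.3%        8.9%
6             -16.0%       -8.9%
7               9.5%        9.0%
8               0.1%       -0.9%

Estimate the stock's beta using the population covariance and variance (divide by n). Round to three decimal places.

Mean R_i = (2.8 + 19.8 + 13.4 + 18.9 + 18.3 − 16.0 + 9.5 + 0.1) / 8 = 8.3500%
Mean R_m = (4.8 + 9.8 + 11.3 + 10.7 + 8.9 − 8.9 + 9.0 − 0.9) / 8 = 5.5875%
Σ(R_i − R̄_i)(R_m − R̄_m) = 578.5650  ⇒  Cov = 578.5650 / 8 = 72.3206
Σ(R_m − R̄_m)² = 351.7288  ⇒  Var(R_m) = 351.7288 / 8 = 43.9661
β = Cov / Var(R_m) = 72.3206 / 43.9661 = 1.6449

1.645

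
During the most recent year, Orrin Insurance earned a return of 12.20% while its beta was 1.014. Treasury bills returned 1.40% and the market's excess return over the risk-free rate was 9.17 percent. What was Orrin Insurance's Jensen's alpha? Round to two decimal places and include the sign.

CAPM benchmark = R_f + β(R_m − R_f) = 1.40% + 1.014 × 9.17% = 10.69838%
α = actual − benchmark = 12.20% − 10.69838% = +1.50%

+1.50%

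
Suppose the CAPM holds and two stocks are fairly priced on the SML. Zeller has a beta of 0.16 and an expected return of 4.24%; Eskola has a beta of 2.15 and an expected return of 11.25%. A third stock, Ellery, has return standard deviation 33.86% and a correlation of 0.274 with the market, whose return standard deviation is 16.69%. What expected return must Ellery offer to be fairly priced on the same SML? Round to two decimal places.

MRP = (11.25% − 4.24%) / (2.15 − 0.16) = 3.5226%
R_f = 4.24% − 0.16 × 3.5226% = 3.6764%
β_Ellery = ρ·σ_i/σ_m = 0.274 × 33.86 / 16.69 = 0.5559
E(R_Ellery) = R_f + β × MRP = 3.6764% + 0.5559 × 3.5226% = 5.63%

5.63%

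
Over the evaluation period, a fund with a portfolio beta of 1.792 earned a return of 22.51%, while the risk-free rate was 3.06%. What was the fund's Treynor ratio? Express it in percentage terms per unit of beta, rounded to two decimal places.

10.85%

Treynor = (R_P − R_f) / β_P = (22.51% − 3.06%) / 1.7920 = 19.45% / 1.7920 = 10.85%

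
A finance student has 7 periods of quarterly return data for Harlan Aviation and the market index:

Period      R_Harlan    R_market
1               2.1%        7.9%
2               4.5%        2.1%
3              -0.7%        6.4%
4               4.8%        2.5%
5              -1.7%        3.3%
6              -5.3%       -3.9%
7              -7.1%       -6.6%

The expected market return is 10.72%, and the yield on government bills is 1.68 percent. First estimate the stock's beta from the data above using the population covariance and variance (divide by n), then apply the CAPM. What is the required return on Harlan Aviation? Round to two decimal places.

7.25%

Mean R_i = (2.1 + 4.5 − 0.7 + 4.8 − 1.7 − 5.3 − 7.1) / 7 = -0.4857%
Mean R_m = (7.9 + 2.1 + 6.4 + 2.5 + 3.3 − 3.9 − 6.6) / 7 = 1.6714%
Σ(R_i − R̄_i)(R_m − R̄_m) = 101.1629  ⇒  Cov = 101.1629 / 7 = 14.4518
Σ(R_m − R̄_m)² = 164.1343  ⇒  Var(R_m) = 164.1343 / 7 = 23.4478
β = Cov / Var(R_m) = 14.4518 / 23.4478 = 0.6163
MRP = 10.72% − 1.68% = 9.04%
E(R) = R_f + β × MRP = 1.68% + 0.6163 × 9.04% = 7.25%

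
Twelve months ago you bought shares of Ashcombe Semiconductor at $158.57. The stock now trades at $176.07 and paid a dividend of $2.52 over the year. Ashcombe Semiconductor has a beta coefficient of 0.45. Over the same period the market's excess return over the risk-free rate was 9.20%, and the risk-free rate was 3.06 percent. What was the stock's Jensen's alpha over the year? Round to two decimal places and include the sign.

Realised HPR = (P1 + D1 − P0) / P0 = (176.07 + 2.52 − 158.57) / 158.57 = 20.02 / 158.57 = 12.6253%
CAPM required = R_f + β·MRP = 3.06% + 0.45 × 9.20% = 7.2000%
α = realised − required = 12.6253% − 7.2000% = +5.43%

+5.43%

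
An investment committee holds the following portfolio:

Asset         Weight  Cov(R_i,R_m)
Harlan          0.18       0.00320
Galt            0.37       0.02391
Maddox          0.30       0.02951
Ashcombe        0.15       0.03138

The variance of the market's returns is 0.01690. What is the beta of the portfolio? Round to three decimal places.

β_Harlan = 0.00320 / 0.01690 = 0.1893
β_Galt = 0.02391 / 0.01690 = 1.4148
β_Maddox = 0.02951 / 0.01690 = 1.7462
β_Ashcombe = 0.03138 / 0.01690 = 1.8568
β_P = Σ w_i β_i = 0.18×0.1893 + 0.37×1.4148 + 0.30×1.7462 + 0.15×1.8568 = 1.3599

1.360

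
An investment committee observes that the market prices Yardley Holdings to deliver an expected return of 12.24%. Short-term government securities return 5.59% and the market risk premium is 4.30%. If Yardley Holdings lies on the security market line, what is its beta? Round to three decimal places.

1.547

β = (E(R) − R_f) / MRP = (12.24% − 5.59%) / 4.30% = 6.65% / 4.30% = 1.547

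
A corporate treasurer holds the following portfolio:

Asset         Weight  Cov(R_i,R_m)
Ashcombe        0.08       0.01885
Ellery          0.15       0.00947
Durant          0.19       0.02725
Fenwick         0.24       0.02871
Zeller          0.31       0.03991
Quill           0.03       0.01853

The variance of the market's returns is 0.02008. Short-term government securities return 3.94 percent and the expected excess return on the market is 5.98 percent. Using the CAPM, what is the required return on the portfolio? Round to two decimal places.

β_Ashcombe = 0.01885 / 0.02008 = 0.9387
β_Ellery = 0.00947 / 0.02008 = 0.4716
β_Durant = 0.02725 / 0.02008 = 1.3571
β_Fenwick = 0.02871 / 0.02008 = 1.4298
β_Zeller = 0.03991 / 0.02008 = 1.9875
β_Quill = 0.01853 / 0.02008 = 0.9228
β_P = Σ w_i β_i = 0.08×0.9387 + 0.15×0.4716 + 0.19×1.3571 + 0.24×1.4298 + 0.31×1.9875 + 0.03×0.9228 = 1.3906
E(R_P) = R_f + β_P × MRP = 3.94% + 1.3906 × 5.98% = 12.26%

12.26%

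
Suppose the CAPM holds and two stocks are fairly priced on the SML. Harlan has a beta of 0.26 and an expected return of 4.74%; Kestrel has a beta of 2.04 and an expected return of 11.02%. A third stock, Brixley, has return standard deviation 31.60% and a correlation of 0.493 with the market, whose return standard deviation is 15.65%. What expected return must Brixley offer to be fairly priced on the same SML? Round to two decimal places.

7.33%

MRP = (11.02% − 4.74%) / (2.04 − 0.26) = 3.5281%
R_f = 4.74% − 0.26 × 3.5281% = 3.8227%
β_Brixley = ρ·σ_i/σ_m = 0.493 × 31.60 / 15.65 = 0.9955
E(R_Brixley) = R_f + β × MRP = 3.8227% + 0.9955 × 3.5281% = 7.33%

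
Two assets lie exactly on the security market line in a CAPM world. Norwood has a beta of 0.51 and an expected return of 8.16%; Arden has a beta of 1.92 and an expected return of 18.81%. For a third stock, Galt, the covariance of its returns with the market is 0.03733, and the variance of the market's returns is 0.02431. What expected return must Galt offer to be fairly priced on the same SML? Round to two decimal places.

MRP = (18.81% − 8.16%) / (1.92 − 0.51) = 7.5532%
R_f = 8.16% − 0.51 × 7.5532% = 4.3079%
β_Galt = Cov / Var(R_m) = 0.03733 / 0.02431 = 1.5356
E(R_Galt) = R_f + β × MRP = 4.3079% + 1.5356 × 7.5532% = 15.91%

15.91%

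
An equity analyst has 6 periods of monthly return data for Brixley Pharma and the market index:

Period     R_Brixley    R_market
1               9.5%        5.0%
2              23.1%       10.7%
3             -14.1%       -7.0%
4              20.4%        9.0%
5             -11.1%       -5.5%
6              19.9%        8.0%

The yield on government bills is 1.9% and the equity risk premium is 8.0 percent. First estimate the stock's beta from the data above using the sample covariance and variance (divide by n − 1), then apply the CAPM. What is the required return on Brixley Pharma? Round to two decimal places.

19.12%

Mean R_i = (9.5 + 23.1 − 14.1 + 20.4 − 11.1 + 19.9) / 6 = 7.9500%
Mean R_m = (5.0 + 10.7 − 7.0 + 9.0 − 5.5 + 8.0) / 6 = 3.3667%
Σ(R_i − R̄_i)(R_m − R̄_m) = 636.6300  ⇒  Cov = 636.6300 / 5 = 127.3260
Σ(R_m − R̄_m)² = 295.7333  ⇒  Var(R_m) = 295.7333 / 5 = 59.1467
β = Cov / Var(R_m) = 127.3260 / 59.1467 = 2.1527
E(R) = R_f + β × MRP = 1.9% + 2.1527 × 8.0% = 19.12%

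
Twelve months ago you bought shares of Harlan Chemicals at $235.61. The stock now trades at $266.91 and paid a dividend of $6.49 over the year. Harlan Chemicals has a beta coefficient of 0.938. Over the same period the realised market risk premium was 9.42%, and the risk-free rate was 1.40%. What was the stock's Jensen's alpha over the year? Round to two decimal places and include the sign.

+5.80%

Realised HPR = (P1 + D1 − P0) / P0 = (266.91 + 6.49 − 235.61) / 235.61 = 37.79 / 235.61 = 16.0392%
CAPM required = R_f + β·MRP = 1.40% + 0.938 × 9.42% = 10.23596%
α = realised − required = 16.0392% − 10.23596% = +5.80%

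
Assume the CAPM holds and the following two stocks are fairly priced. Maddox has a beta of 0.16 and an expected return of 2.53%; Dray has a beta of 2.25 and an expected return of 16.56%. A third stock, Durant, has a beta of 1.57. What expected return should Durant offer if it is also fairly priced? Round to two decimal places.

12.00%

MRP (SML slope) = (16.56% − 2.53%) / (2.25 − 0.16) = 14.03% / 2.09 = 6.7129%
R_f (intercept) = 2.53% − 0.16 × 6.7129% = 1.4559%
E(R_Durant) = R_f + β × MRP = 1.4559% + 1.57 × 6.7129% = 12.00%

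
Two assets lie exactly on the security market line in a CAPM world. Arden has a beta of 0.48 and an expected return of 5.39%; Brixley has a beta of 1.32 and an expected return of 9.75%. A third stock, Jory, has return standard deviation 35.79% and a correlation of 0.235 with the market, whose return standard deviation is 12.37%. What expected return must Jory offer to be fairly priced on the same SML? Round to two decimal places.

6.43%

MRP = (9.75% − 5.39%) / (1.32 − 0.48) = 5.1905%
R_f = 5.39% − 0.48 × 5.1905% = 2.8986%
β_Jory = ρ·σ_i/σ_m = 0.235 × 35.79 / 12.37 = 0.6799
E(R_Jory) = R_f + β × MRP = 2.8986% + 0.6799 × 5.1905% = 6.43%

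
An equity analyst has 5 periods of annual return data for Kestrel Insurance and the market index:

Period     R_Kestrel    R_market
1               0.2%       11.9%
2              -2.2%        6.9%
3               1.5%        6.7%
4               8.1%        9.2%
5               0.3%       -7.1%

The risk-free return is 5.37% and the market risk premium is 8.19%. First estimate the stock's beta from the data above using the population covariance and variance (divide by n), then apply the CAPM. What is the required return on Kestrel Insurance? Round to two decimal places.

Mean R_i = (0.2 − 2.2 + 1.5 + 8.1 + 0.3) / 5 = 1.5800%
Mean R_m = (11.9 + 6.9 + 6.7 + 9.2 − 7.1) / 5 = 5.5200%
Σ(R_i − R̄_i)(R_m − R̄_m) = 26.0320  ⇒  Cov = 26.0320 / 5 = 5.2064
Σ(R_m − R̄_m)² = 216.8080  ⇒  Var(R_m) = 216.8080 / 5 = 43.3616
β = Cov / Var(R_m) = 5.2064 / 43.3616 = 0.1201
E(R) = R_f + β × MRP = 5.37% + 0.1201 × 8.19% = 6.35%

6.35%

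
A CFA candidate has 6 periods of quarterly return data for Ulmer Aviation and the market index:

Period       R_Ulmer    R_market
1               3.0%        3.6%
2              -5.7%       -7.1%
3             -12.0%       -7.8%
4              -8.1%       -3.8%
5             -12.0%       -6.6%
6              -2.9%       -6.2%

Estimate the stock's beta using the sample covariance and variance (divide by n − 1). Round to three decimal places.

1.073

Mean R_i = (3.0 − 5.7 − 12.0 − 8.1 − 12.0 − 2.9) / 6 = -6.2833%
Mean R_m = (3.6 − 7.1 − 7.8 − 3.8 − 6.6 − 6.2) / 6 = -4.6500%
Σ(R_i − R̄_i)(R_m − R̄_m) = 97.5250  ⇒  Cov = 97.5250 / 5 = 19.5050
Σ(R_m − R̄_m)² = 90.9150  ⇒  Var(R_m) = 90.9150 / 5 = 18.1830
β = Cov / Var(R_m) = 19.5050 / 18.1830 = 1.0727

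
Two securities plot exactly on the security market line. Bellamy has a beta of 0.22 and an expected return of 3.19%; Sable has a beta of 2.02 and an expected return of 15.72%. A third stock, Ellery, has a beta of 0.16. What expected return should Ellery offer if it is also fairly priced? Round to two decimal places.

2.77%

MRP (SML slope) = (15.72% − 3.19%) / (2.02 − 0.22) = 12.53% / 1.80 = 6.9611%
R_f (intercept) = 3.19% − 0.22 × 6.9611% = 1.6586%
E(R_Ellery) = R_f + β × MRP = 1.6586% + 0.16 × 6.9611% = 2.77%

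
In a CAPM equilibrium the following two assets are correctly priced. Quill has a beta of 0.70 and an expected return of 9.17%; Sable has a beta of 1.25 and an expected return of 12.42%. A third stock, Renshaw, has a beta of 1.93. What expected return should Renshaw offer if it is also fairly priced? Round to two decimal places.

MRP (SML slope) = (12.42% − 9.17%) / (1.25 − 0.70) = 3.25% / 0.55 = 5.9091%
R_f (intercept) = 9.17% − 0.70 × 5.9091% = 5.0336%
E(R_Renshaw) = R_f + β × MRP = 5.0336% + 1.93 × 5.9091% = 16.44%

16.44%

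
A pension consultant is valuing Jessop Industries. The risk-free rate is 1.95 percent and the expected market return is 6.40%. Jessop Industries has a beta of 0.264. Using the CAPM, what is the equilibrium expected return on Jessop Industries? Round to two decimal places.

Market risk premium = E(R_m) − R_f = 6.40% − 1.95% = 4.45%
E(R) = R_f + β × MRP = 1.95% + 0.264 × 4.45% = 3.12%

3.12%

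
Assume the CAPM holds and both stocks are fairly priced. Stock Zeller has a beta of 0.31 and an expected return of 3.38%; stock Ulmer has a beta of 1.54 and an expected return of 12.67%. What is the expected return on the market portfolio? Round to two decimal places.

Both satisfy E(R) = R_f + β·MRP, so the slope of the SML is
MRP = (12.67% − 3.38%) / (1.54 − 0.31) = 9.29% / 1.23 = 7.5528%
R_f = E(R_Zeller) − β_Zeller·MRP = 3.38% − 0.31 × 7.5528% = 1.0386%
E(R_m) = R_f + MRP = 1.0386% + 7.5528% = 8.59%

8.59%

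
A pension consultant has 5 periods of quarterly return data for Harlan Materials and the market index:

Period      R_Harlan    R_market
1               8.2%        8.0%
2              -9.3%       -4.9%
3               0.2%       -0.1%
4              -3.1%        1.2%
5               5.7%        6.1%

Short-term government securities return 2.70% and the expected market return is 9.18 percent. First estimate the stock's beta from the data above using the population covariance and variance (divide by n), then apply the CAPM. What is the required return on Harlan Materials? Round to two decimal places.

Mean R_i = (8.2 − 9.3 + 0.2 − 3.1 + 5.7) / 5 = 0.3400%
Mean R_m = (8.0 − 4.9 − 0.1 + 1.2 + 6.1) / 5 = 2.0600%
Σ(R_i − R̄_i)(R_m − R̄_m) = 138.6980  ⇒  Cov = 138.6980 / 5 = 27.7396
Σ(R_m − R̄_m)² = 105.4520  ⇒  Var(R_m) = 105.4520 / 5 = 21.0904
β = Cov / Var(R_m) = 27.7396 / 21.0904 = 1.3153
MRP = 9.18% − 2.70% = 6.48%
E(R) = R_f + β × MRP = 2.70% + 1.3153 × 6.48% = 11.22%

11.22%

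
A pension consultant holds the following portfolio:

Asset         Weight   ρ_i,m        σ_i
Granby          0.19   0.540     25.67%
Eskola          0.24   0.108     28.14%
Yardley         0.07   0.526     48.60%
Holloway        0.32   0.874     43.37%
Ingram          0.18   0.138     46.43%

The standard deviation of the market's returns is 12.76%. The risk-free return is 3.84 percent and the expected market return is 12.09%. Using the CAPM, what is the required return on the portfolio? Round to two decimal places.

15.76%

β_Granby = 0.540 × 25.67% / 12.76% = 1.0863
β_Eskola = 0.108 × 28.14% / 12.76% = 0.2382
β_Yardley = 0.526 × 48.60% / 12.76% = 2.0034
β_Holloway = 0.874 × 43.37% / 12.76% = 2.9706
β_Ingram = 0.138 × 46.43% / 12.76% = 0.5021
β_P = Σ w_i β_i = 0.19×1.0863 + 0.24×0.2382 + 0.07×2.0034 + 0.32×2.9706 + 0.18×0.5021 = 1.4448
MRP = 12.09% − 3.84% = 8.25%
E(R_P) = R_f + β_P × MRP = 3.84% + 1.4448 × 8.25% = 15.76%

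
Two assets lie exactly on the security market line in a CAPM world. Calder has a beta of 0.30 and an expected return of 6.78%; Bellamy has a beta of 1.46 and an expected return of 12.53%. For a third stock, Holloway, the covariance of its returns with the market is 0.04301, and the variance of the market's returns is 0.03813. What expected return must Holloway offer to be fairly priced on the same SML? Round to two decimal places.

MRP = (12.53% − 6.78%) / (1.46 − 0.30) = 4.9569%
R_f = 6.78% − 0.30 × 4.9569% = 5.2929%
β_Holloway = Cov / Var(R_m) = 0.04301 / 0.03813 = 1.1280
E(R_Holloway) = R_f + β × MRP = 5.2929% + 1.1280 × 4.9569% = 10.88%

10.88%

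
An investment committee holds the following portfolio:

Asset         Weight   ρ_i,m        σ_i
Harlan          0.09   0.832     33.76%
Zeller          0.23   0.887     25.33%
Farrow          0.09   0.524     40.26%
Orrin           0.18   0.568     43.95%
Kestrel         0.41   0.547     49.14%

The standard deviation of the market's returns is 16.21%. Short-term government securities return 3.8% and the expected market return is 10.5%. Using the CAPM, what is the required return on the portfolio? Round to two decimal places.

β_Harlan = 0.832 × 33.76% / 16.21% = 1.7328
β_Zeller = 0.887 × 25.33% / 16.21% = 1.3860
β_Farrow = 0.524 × 40.26% / 16.21% = 1.3014
β_Orrin = 0.568 × 43.95% / 16.21% = 1.5400
β_Kestrel = 0.547 × 49.14% / 16.21% = 1.6582
β_P = Σ w_i β_i = 0.09×1.7328 + 0.23×1.3860 + 0.09×1.3014 + 0.18×1.5400 + 0.41×1.6582 = 1.5489
MRP = 10.5% − 3.8% = 6.70%
E(R_P) = R_f + β_P × MRP = 3.8% + 1.5489 × 6.7% = 14.18%

14.18%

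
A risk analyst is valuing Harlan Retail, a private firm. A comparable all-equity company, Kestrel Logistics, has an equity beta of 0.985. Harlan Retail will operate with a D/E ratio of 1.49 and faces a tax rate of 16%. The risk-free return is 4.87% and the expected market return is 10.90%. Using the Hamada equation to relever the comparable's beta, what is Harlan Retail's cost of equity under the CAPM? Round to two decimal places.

18.24%

β_L = β_U × [1 + (1 − t)(D/E)] = 0.985 × [1 + (1 − 0.16) × 1.49]
    = 0.985 × [1 + 0.84 × 1.49] = 0.985 × 2.2516 = 2.2178
MRP = 10.90% − 4.87% = 6.03%
E(R) = R_f + β_L × MRP = 4.87% + 2.2178 × 6.03% = 18.24%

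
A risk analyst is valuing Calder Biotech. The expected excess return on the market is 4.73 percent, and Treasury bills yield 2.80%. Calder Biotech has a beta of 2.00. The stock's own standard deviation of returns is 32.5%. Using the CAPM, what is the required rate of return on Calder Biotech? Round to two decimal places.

E(R) = R_f + β × MRP = 2.80% + 2.00 × 4.73% = 12.26%

12.26%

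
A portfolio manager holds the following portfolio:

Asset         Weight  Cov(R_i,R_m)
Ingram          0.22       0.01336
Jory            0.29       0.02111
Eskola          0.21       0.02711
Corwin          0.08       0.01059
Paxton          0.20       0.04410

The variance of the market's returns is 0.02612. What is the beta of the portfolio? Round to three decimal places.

0.935

β_Ingram = 0.01336 / 0.02612 = 0.5115
β_Jory = 0.02111 / 0.02612 = 0.8082
β_Eskola = 0.02711 / 0.02612 = 1.0379
β_Corwin = 0.01059 / 0.02612 = 0.4054
β_Paxton = 0.04410 / 0.02612 = 1.6884
β_P = Σ w_i β_i = 0.22×0.5115 + 0.29×0.8082 + 0.21×1.0379 + 0.08×0.4054 + 0.20×1.6884 = 0.9350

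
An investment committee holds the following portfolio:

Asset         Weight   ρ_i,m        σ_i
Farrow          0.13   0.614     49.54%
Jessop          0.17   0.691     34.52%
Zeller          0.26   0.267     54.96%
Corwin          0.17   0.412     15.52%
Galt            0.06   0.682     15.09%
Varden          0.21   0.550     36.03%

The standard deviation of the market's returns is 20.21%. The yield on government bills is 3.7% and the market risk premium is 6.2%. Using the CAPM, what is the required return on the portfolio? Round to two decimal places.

9.13%

β_Farrow = 0.614 × 49.54% / 20.21% = 1.5051
β_Jessop = 0.691 × 34.52% / 20.21% = 1.1803
β_Zeller = 0.267 × 54.96% / 20.21% = 0.7261
β_Corwin = 0.412 × 15.52% / 20.21% = 0.3164
β_Galt = 0.682 × 15.09% / 20.21% = 0.5092
β_Varden = 0.550 × 36.03% / 20.21% = 0.9805
β_P = Σ w_i β_i = 0.13×1.5051 + 0.17×1.1803 + 0.26×0.7261 + 0.17×0.3164 + 0.06×0.5092 + 0.21×0.9805 = 0.8753
E(R_P) = R_f + β_P × MRP = 3.7% + 0.8753 × 6.2% = 9.13%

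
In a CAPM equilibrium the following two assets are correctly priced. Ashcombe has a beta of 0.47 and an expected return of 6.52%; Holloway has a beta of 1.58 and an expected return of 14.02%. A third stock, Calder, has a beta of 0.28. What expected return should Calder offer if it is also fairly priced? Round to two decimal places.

5.24%

MRP (SML slope) = (14.02% − 6.52%) / (1.58 − 0.47) = 7.50% / 1.11 = 6.7568%
R_f (intercept) = 6.52% − 0.47 × 6.7568% = 3.3443%
E(R_Calder) = R_f + β × MRP = 3.3443% + 0.28 × 6.7568% = 5.24%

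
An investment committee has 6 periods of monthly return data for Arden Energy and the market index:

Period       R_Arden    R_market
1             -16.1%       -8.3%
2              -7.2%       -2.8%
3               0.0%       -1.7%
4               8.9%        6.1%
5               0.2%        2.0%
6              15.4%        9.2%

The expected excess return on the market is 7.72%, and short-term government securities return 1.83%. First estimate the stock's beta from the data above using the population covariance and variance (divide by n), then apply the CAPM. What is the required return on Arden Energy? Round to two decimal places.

15.17%

Mean R_i = (-16.1 − 7.2 + 0.0 + 8.9 + 0.2 + 15.4) / 6 = 0.2000%
Mean R_m = (-8.3 − 2.8 − 1.7 + 6.1 + 2.0 + 9.2) / 6 = 0.7500%
Σ(R_i − R̄_i)(R_m − R̄_m) = 349.2600  ⇒  Cov = 349.2600 / 6 = 58.2100
Σ(R_m − R̄_m)² = 202.0950  ⇒  Var(R_m) = 202.0950 / 6 = 33.6825
β = Cov / Var(R_m) = 58.2100 / 33.6825 = 1.7282
E(R) = R_f + β × MRP = 1.83% + 1.7282 × 7.72% = 15.17%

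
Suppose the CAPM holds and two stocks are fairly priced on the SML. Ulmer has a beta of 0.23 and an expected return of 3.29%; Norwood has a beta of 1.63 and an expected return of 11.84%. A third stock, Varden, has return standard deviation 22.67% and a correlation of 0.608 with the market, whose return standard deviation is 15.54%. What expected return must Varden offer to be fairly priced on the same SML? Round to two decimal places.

7.30%

MRP = (11.84% − 3.29%) / (1.63 − 0.23) = 6.1071%
R_f = 3.29% − 0.23 × 6.1071% = 1.8854%
β_Varden = ρ·σ_i/σ_m = 0.608 × 22.67 / 15.54 = 0.8870
E(R_Varden) = R_f + β × MRP = 1.8854% + 0.8870 × 6.1071% = 7.30%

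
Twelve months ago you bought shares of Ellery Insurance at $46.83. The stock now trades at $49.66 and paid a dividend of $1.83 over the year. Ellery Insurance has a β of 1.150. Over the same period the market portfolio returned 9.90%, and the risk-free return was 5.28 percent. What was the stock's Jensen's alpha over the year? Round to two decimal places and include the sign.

-0.64%

Realised HPR = (P1 + D1 − P0) / P0 = (49.66 + 1.83 − 46.83) / 46.83 = 4.66 / 46.83 = 9.9509%
MRP = 9.90% − 5.28% = 4.62%
CAPM required = R_f + β·MRP = 5.28% + 1.150 × 4.62% = 10.59300%
α = realised − required = 9.9509% − 10.59300% = -0.64%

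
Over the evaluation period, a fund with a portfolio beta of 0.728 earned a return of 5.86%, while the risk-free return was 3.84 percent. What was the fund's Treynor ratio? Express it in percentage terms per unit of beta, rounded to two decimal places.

2.77%

Treynor = (R_P − R_f) / β_P = (5.86% − 3.84%) / 0.7280 = 2.02% / 0.7280 = 2.77%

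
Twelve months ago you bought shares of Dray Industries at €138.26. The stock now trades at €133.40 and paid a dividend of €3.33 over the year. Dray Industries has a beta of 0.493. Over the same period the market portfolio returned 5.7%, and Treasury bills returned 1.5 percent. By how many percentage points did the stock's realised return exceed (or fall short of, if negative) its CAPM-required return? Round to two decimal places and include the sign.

Realised HPR = (P1 + D1 − P0) / P0 = (133.40 + 3.33 − 138.26) / 138.26 = -1.53 / 138.26 = -1.1066%
MRP = 5.7% − 1.5% = 4.20%
CAPM required = R_f + β·MRP = 1.5% + 0.493 × 4.2% = 3.5706%
α = realised − required = -1.1066% − 3.5706% = -4.68%

-4.68%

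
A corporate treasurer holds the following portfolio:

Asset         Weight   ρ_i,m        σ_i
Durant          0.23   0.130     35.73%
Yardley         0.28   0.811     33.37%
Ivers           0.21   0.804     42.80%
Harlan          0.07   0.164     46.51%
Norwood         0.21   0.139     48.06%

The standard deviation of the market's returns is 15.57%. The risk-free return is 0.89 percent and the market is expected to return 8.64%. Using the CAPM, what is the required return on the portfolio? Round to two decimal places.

9.75%

β_Durant = 0.130 × 35.73% / 15.57% = 0.2983
β_Yardley = 0.811 × 33.37% / 15.57% = 1.7382
β_Ivers = 0.804 × 42.80% / 15.57% = 2.2101
β_Harlan = 0.164 × 46.51% / 15.57% = 0.4899
β_Norwood = 0.139 × 48.06% / 15.57% = 0.4291
β_P = Σ w_i β_i = 0.23×0.2983 + 0.28×1.7382 + 0.21×2.2101 + 0.07×0.4899 + 0.21×0.4291 = 1.1438
MRP = 8.64% − 0.89% = 7.75%
E(R_P) = R_f + β_P × MRP = 0.89% + 1.1438 × 7.75% = 9.75%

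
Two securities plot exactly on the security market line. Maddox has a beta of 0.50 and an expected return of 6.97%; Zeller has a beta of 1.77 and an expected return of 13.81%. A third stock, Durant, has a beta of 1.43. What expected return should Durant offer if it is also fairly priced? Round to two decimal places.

11.98%

MRP (SML slope) = (13.81% − 6.97%) / (1.77 − 0.50) = 6.84% / 1.27 = 5.3858%
R_f (intercept) = 6.97% − 0.50 × 5.3858% = 4.2771%
E(R_Durant) = R_f + β × MRP = 4.2771% + 1.43 × 5.3858% = 11.98%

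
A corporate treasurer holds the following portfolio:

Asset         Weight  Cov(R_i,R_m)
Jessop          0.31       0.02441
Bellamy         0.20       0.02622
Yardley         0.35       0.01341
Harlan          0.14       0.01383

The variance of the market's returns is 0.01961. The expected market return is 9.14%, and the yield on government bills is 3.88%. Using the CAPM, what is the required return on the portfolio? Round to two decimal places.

β_Jessop = 0.02441 / 0.01961 = 1.2448
β_Bellamy = 0.02622 / 0.01961 = 1.3371
β_Yardley = 0.01341 / 0.01961 = 0.6838
β_Harlan = 0.01383 / 0.01961 = 0.7053
β_P = Σ w_i β_i = 0.31×1.2448 + 0.20×1.3371 + 0.35×0.6838 + 0.14×0.7053 = 0.9914
MRP = 9.14% − 3.88% = 5.26%
E(R_P) = R_f + β_P × MRP = 3.88% + 0.9914 × 5.26% = 9.09%

9.09%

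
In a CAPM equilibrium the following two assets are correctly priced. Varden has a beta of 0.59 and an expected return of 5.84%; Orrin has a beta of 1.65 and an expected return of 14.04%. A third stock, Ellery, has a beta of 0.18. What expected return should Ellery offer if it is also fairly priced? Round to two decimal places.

2.67%

MRP (SML slope) = (14.04% − 5.84%) / (1.65 − 0.59) = 8.20% / 1.06 = 7.7358%
R_f (intercept) = 5.84% − 0.59 × 7.7358% = 1.2759%
E(R_Ellery) = R_f + β × MRP = 1.2759% + 0.18 × 7.7358% = 2.67%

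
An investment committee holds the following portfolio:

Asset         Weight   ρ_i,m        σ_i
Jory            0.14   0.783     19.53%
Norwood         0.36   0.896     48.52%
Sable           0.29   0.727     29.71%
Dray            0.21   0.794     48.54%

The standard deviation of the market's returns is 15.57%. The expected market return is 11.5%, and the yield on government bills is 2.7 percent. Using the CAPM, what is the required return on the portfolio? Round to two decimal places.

β_Jory = 0.783 × 19.53% / 15.57% = 0.9821
β_Norwood = 0.896 × 48.52% / 15.57% = 2.7922
β_Sable = 0.727 × 29.71% / 15.57% = 1.3872
β_Dray = 0.794 × 48.54% / 15.57% = 2.4753
β_P = Σ w_i β_i = 0.14×0.9821 + 0.36×2.7922 + 0.29×1.3872 + 0.21×2.4753 = 2.0648
MRP = 11.5% − 2.7% = 8.80%
E(R_P) = R_f + β_P × MRP = 2.7% + 2.0648 × 8.8% = 20.87%

20.87%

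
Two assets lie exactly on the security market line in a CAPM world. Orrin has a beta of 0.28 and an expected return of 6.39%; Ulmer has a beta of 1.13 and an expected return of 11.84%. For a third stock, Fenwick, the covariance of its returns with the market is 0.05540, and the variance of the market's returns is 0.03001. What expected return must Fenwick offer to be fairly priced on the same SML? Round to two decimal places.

MRP = (11.84% − 6.39%) / (1.13 − 0.28) = 6.4118%
R_f = 6.39% − 0.28 × 6.4118% = 4.5947%
β_Fenwick = Cov / Var(R_m) = 0.05540 / 0.03001 = 1.8461
E(R_Fenwick) = R_f + β × MRP = 4.5947% + 1.8461 × 6.4118% = 16.43%

16.43%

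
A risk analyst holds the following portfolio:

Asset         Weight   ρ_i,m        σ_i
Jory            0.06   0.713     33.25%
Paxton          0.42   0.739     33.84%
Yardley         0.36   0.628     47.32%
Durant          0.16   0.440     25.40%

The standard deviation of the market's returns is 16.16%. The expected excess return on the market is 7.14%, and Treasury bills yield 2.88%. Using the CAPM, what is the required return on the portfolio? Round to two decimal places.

β_Jory = 0.713 × 33.25% / 16.16% = 1.4670
β_Paxton = 0.739 × 33.84% / 16.16% = 1.5475
β_Yardley = 0.628 × 47.32% / 16.16% = 1.8389
β_Durant = 0.440 × 25.40% / 16.16% = 0.6916
β_P = Σ w_i β_i = 0.06×1.4670 + 0.42×1.5475 + 0.36×1.8389 + 0.16×0.6916 = 1.5106
E(R_P) = R_f + β_P × MRP = 2.88% + 1.5106 × 7.14% = 13.67%

13.67%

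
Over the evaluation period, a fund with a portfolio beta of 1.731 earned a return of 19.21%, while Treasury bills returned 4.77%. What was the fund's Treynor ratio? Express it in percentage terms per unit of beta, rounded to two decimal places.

8.34%

Treynor = (R_P − R_f) / β_P = (19.21% − 4.77%) / 1.7310 = 14.44% / 1.7310 = 8.34%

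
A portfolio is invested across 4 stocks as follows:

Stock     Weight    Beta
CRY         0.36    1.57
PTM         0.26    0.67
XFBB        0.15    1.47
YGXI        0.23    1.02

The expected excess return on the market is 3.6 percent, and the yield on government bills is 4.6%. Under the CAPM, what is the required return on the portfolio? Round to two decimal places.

β_P = Σ w_i β_i = 0.36×1.57 + 0.26×0.67 + 0.15×1.47 + 0.23×1.02 = 1.1945
E(R_P) = R_f + β_P × MRP = 4.6% + 1.1945 × 3.6% = 8.90%

8.90%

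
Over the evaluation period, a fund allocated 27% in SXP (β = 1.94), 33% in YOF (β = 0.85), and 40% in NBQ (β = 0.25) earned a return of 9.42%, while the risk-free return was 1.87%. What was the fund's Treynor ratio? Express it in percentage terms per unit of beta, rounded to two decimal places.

β_P = 0.27×1.94 + 0.33×0.85 + 0.40×0.25 = 0.9043
Treynor = (R_P − R_f) / β_P = (9.42% − 1.87%) / 0.9043 = 7.55% / 0.9043 = 8.35%

8.35%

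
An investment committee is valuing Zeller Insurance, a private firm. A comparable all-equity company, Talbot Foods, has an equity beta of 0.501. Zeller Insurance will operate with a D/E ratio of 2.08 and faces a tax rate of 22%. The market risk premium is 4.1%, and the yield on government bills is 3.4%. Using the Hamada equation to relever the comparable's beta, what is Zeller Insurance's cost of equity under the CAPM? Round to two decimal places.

β_L = β_U × [1 + (1 − t)(D/E)] = 0.501 × [1 + (1 − 0.22) × 2.08]
    = 0.501 × [1 + 0.78 × 2.08] = 0.501 × 2.6224 = 1.3138
E(R) = R_f + β_L × MRP = 3.4% + 1.3138 × 4.1% = 8.79%

8.79%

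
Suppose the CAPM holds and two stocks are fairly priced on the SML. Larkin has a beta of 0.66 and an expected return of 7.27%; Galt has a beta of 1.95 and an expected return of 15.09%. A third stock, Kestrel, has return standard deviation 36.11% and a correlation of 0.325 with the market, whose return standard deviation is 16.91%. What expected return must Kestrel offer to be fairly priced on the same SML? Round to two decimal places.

7.48%

MRP = (15.09% − 7.27%) / (1.95 − 0.66) = 6.0620%
R_f = 7.27% − 0.66 × 6.0620% = 3.2691%
β_Kestrel = ρ·σ_i/σ_m = 0.325 × 36.11 / 16.91 = 0.6940
E(R_Kestrel) = R_f + β × MRP = 3.2691% + 0.6940 × 6.0620% = 7.48%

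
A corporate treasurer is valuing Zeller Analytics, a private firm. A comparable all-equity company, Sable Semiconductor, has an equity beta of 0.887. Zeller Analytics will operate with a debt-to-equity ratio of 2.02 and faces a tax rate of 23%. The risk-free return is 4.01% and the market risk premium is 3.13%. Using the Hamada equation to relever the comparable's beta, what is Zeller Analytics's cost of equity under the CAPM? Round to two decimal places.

11.10%

β_L = β_U × [1 + (1 − t)(D/E)] = 0.887 × [1 + (1 − 0.23) × 2.02]
    = 0.887 × [1 + 0.77 × 2.02] = 0.887 × 2.5554 = 2.2666
E(R) = R_f + β_L × MRP = 4.01% + 2.2666 × 3.13% = 11.10%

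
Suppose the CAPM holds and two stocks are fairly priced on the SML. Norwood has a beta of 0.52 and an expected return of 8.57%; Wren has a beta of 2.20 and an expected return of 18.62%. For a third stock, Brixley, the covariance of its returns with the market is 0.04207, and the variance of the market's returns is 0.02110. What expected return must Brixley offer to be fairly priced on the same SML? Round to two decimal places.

MRP = (18.62% − 8.57%) / (2.20 − 0.52) = 5.9821%
R_f = 8.57% − 0.52 × 5.9821% = 5.4593%
β_Brixley = Cov / Var(R_m) = 0.04207 / 0.02110 = 1.9938
E(R_Brixley) = R_f + β × MRP = 5.4593% + 1.9938 × 5.9821% = 17.39%

17.39%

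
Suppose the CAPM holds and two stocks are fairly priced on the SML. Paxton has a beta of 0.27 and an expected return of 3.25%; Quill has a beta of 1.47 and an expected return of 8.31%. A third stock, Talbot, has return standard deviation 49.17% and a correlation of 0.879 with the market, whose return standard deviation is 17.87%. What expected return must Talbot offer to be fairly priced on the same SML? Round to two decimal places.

12.31%

MRP = (8.31% − 3.25%) / (1.47 − 0.27) = 4.2167%
R_f = 3.25% − 0.27 × 4.2167% = 2.1115%
β_Talbot = ρ·σ_i/σ_m = 0.879 × 49.17 / 17.87 = 2.4186
E(R_Talbot) = R_f + β × MRP = 2.1115% + 2.4186 × 4.2167% = 12.31%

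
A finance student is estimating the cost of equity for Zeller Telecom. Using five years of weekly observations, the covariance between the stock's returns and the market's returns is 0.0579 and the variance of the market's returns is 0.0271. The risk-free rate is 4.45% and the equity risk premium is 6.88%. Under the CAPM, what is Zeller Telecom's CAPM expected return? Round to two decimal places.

β = Cov(R_i, R_m) / Var(R_m) = 0.0579 / 0.0271 = 2.1365
E(R) = R_f + β × MRP = 4.45% + 2.1365 × 6.88% = 19.15%

19.15%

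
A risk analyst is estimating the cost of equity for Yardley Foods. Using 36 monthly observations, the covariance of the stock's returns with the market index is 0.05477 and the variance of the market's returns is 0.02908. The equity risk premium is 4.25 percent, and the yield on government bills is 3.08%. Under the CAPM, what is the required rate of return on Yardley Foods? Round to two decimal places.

11.08%

β = Cov(R_i, R_m) / Var(R_m) = 0.05477 / 0.02908 = 1.8834
E(R) = R_f + β × MRP = 3.08% + 1.8834 × 4.25% = 11.08%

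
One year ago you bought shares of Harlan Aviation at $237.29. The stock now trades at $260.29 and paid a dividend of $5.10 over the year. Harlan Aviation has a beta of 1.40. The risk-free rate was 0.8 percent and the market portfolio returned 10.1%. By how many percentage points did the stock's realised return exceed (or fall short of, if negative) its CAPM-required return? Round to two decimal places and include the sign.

Realised HPR = (P1 + D1 − P0) / P0 = (260.29 + 5.10 − 237.29) / 237.29 = 28.10 / 237.29 = 11.8420%
MRP = 10.1% − 0.8% = 9.30%
CAPM required = R_f + β·MRP = 0.8% + 1.40 × 9.3% = 13.8200%
α = realised − required = 11.8420% − 13.8200% = -1.98%

-1.98%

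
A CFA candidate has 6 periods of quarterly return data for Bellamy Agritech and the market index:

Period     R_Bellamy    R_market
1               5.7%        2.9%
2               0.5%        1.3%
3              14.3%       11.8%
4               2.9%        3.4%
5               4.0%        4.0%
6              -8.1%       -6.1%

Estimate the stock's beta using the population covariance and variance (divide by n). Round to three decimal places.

Mean R_i = (5.7 + 0.5 + 14.3 + 2.9 + 4.0 − 8.1) / 6 = 3.2167%
Mean R_m = (2.9 + 1.3 + 11.8 + 3.4 + 4.0 − 6.1) / 6 = 2.8833%
Σ(R_i − R̄_i)(R_m − R̄_m) = 205.5417  ⇒  Cov = 205.5417 / 6 = 34.2570
Σ(R_m − R̄_m)² = 164.2283  ⇒  Var(R_m) = 164.2283 / 6 = 27.3714
β = Cov / Var(R_m) = 34.2570 / 27.3714 = 1.2516

1.252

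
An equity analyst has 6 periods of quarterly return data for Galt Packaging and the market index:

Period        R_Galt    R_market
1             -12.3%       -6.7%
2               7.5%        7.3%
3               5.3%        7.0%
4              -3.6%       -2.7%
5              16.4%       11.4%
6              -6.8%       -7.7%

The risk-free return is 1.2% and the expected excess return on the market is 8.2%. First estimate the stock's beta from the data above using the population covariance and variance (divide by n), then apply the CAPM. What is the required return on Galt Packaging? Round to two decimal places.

11.44%

Mean R_i = (-12.3 + 7.5 + 5.3 − 3.6 + 16.4 − 6.8) / 6 = 1.0833%
Mean R_m = (-6.7 + 7.3 + 7.0 − 2.7 + 11.4 − 7.7) / 6 = 1.4333%
Σ(R_i − R̄_i)(R_m − R̄_m) = 413.9833  ⇒  Cov = 413.9833 / 6 = 68.9972
Σ(R_m − R̄_m)² = 331.3933  ⇒  Var(R_m) = 331.3933 / 6 = 55.2322
β = Cov / Var(R_m) = 68.9972 / 55.2322 = 1.2492
E(R) = R_f + β × MRP = 1.2% + 1.2492 × 8.2% = 11.44%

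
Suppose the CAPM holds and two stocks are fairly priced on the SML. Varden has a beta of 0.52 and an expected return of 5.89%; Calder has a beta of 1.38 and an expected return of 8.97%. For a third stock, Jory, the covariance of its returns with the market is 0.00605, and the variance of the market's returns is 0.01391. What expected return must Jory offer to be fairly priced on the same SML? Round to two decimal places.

MRP = (8.97% − 5.89%) / (1.38 − 0.52) = 3.5814%
R_f = 5.89% − 0.52 × 3.5814% = 4.0277%
β_Jory = Cov / Var(R_m) = 0.00605 / 0.01391 = 0.4349
E(R_Jory) = R_f + β × MRP = 4.0277% + 0.4349 × 3.5814% = 5.59%

5.59%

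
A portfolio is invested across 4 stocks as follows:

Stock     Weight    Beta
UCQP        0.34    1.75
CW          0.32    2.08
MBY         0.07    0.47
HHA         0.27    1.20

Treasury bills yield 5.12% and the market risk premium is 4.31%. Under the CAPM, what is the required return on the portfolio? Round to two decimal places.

β_P = Σ w_i β_i = 0.34×1.75 + 0.32×2.08 + 0.07×0.47 + 0.27×1.20 = 1.6175
E(R_P) = R_f + β_P × MRP = 5.12% + 1.6175 × 4.31% = 12.09%

12.09%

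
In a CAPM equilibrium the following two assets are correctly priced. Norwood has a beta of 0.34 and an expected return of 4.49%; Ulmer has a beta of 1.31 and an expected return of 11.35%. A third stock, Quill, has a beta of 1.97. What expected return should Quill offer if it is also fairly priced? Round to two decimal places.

MRP (SML slope) = (11.35% − 4.49%) / (1.31 − 0.34) = 6.86% / 0.97 = 7.0722%
R_f (intercept) = 4.49% − 0.34 × 7.0722% = 2.0855%
E(R_Quill) = R_f + β × MRP = 2.0855% + 1.97 × 7.0722% = 16.02%

16.02%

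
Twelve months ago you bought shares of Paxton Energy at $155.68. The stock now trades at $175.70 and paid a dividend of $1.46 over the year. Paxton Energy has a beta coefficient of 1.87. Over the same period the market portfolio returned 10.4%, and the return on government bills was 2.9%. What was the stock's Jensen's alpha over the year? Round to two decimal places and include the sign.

Realised HPR = (P1 + D1 − P0) / P0 = (175.70 + 1.46 − 155.68) / 155.68 = 21.48 / 155.68 = 13.7975%
MRP = 10.4% − 2.9% = 7.50%
CAPM required = R_f + β·MRP = 2.9% + 1.87 × 7.5% = 16.9250%
α = realised − required = 13.7975% − 16.9250% = -3.13%

-3.13%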